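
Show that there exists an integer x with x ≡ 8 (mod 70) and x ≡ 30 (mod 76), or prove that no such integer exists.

The moduli are not coprime: gcd(70, 76) = 2. Compatibility requires 2 ∣ (30 − 8) = 22, which holds, so solutions exist.
Write x = 8 + 70t. Then 70t ≡ 30 − 8 ≡ 22 (mod 76); dividing through by 2 gives 35t ≡ 11 (mod 38).
To invert 35 modulo 38: 38 = 1·35 + 3, 35 = 11·3 + 2, 3 = 1·2 + 1, 2 = 2·1 + 0, and unwinding, 1 = 3 − 1·2 = 3 − (35 − 11·3) = −35 + 12·3 = −35 + 12·(38 − 1·35) = 12·38 − 13·35. Thus 35⁻¹ ≡ -13 ≡ 25 (mod 38).
Therefore t ≡ 25·11 = 275 ≡ 9 (mod 38).
Then x = 8 + 70·9 = 638.
Verify: 638 = 9·70 + 8 and 638 = 8·76 + 30. ✓

x = 638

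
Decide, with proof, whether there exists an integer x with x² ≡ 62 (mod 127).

x = 69

Take x = 69. Then 69² = 4761 = 37·127 + 62, so 69² ≡ 62 (mod 127).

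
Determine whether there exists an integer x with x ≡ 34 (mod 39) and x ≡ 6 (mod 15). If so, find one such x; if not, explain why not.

There is no such integer.

Reduce both congruences modulo 3, which divides 39 and 15: they say x ≡ 34 (mod 3) and x ≡ 6 (mod 3).
These are incompatible: 34 − 6 = 28 is not divisible by 3.
Therefore no such x exists.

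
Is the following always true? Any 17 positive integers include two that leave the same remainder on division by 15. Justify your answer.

There are exactly 15 possible remainders on division by 15.
Placing 17 integers into 15 classes, some class receives at least two — say a and b.
So a and b have equal remainders mod 15, which is exactly what was to be shown.

Yes, this is always true.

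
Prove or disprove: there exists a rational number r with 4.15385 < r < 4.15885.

r = 79/19

Multiplying by 19: 19·4.15385 = 78.92315 and 19·4.15885 = 79.01815, so the integer 79 lies strictly between them.
Hence 79/19 is a rational number with 4.15385 < 79/19 < 4.15885.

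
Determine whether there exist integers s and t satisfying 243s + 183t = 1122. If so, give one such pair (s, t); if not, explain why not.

s = 37, t = -43

gcd(243, 183) = 3, and 3 divides 1122, so integer solutions exist.
Dividing through by 3 reduces the equation to 81s + 61t = 374.
Euclidean algorithm: 81 = 1·61 + 20, 61 = 3·20 + 1, 20 = 20·1 + 0.
Unwinding: 1 = 61 − 3·20 = 61 − 3·(81 − 1·61) = −3·81 + 4·61, i.e. 81·(-3) + 61·4 = 1.
Times 374: 81·(-1122) + 61·1496 = 374, so (-1122, 1496) solves it.
The general solution is s = -1122 + 61k, t = 1496 − 81k; taking k = 19 gives the smaller pair s = 37, t = -43.
Indeed 243·37 + 183·(-43) = 8991 − 7869 = 1122.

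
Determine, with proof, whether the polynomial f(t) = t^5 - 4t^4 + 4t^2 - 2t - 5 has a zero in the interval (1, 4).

f(1) = -6 and f(4) = 51, which have opposite signs.
As a polynomial, f is continuous on every closed interval.
By the Intermediate Value Theorem f must vanish at some point of (1, 4).

Yes, f has a root in the interval.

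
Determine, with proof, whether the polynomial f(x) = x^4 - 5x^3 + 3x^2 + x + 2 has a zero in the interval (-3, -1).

f(-3) = 242 and f(-1) = 10, both positive, so a sign-change argument is unavailable; we show f keeps this sign on the whole interval.
Substitute x = -1 − u, where 0 < u < 2 on the interval. Expanding, f(-1 − u) = u^4 + 9u^3 + 24u^2 + 24u + 10.
The nonzero coefficients here are all positive, so for u > 0 every term is positive (or zero), and the constant term 10 is strictly positive.
So f is strictly positive on (-3, -1); no root exists in the interval.

f has no root in that interval.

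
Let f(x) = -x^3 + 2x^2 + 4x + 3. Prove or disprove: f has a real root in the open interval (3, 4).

Such a root exists.

f(3) = 6 and f(4) = -13, which have opposite signs.
As a polynomial, f is continuous on every closed interval.
By the Intermediate Value Theorem f must vanish at some point of (3, 4).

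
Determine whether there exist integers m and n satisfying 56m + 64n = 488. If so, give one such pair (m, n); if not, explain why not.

m = 3, n = 5

Every value of 56m + 64n is a multiple of gcd(56, 64) = 8; since 8 ∣ 488, solutions exist.
Dividing through by 8 reduces the equation to 7m + 8n = 61.
Euclidean algorithm: 8 = 1·7 + 1, 7 = 7·1 + 0.
Working back up the chain: 1 = 8 − 1·7. So 7·(-1) + 8·1 = 1.
Scaling by 61 gives the particular solution (m, n) = (-61, 61).
Adding 8·8 to m and subtracting 8·7 from n gives the tidier solution (3, 5).
Check: 56·3 + 64·5 = 168 + 320 = 488. ✓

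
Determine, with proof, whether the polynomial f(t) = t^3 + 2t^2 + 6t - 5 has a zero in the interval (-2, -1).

No such root exists.

Evaluate at the endpoints: f(-2) = -17, f(-1) = -10 — same sign (negative).
The derivative f'(t) = 3t^2 + 4t + 6 is a quadratic with discriminant 4² − 4·3·6 = -56 < 0; it never vanishes, so it is always positive (sign of the leading coefficient).
So f is strictly increasing; between -2 and -1 its values lie between f(-2) = -17 and f(-1) = -10, all negative. Therefore f has no root in (-2, -1).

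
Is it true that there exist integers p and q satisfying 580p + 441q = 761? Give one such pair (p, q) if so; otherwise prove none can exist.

Since gcd(580, 441) = 1, every integer is an integer combination of 580 and 441.
Euclidean algorithm: 580 = 1·441 + 139, 441 = 3·139 + 24, 139 = 5·24 + 19, 24 = 1·19 + 5, 19 = 3·5 + 4, 5 = 1·4 + 1, 4 = 4·1 + 0.
Unwinding: 1 = 5 − 1·4 = 5 − (19 − 3·5) = −19 + 4·5 = −19 + 4·(24 − 1·19) = 4·24 − 5·19 = 4·24 − 5·(139 − 5·24) = −5·139 + 29·24 = −5·139 + 29·(441 − 3·139) = 29·441 − 92·139 = 29·441 − 92·(580 − 1·441) = −92·580 + 121·441, i.e. 580·(-92) + 441·121 = 1.
Scaling by 761 gives the particular solution (p, q) = (-70012, 92081).
Adding 159·441 to p and subtracting 159·580 from q gives the tidier solution (107, -139).
Indeed 580·107 + 441·(-139) = 62060 − 61299 = 761.

p = 107, q = -139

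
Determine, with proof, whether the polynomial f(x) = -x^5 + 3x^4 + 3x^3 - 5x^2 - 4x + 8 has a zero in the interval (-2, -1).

No.

f(-2) = 52 and f(-1) = 8, both positive, so a sign-change argument is unavailable; we show f keeps this sign on the whole interval.
Substitute x = -1 − u, where 0 < u < 1 on the interval. Expanding, f(-1 − u) = u^5 + 8u^4 + 19u^3 + 14u^2 + 2u + 8.
The nonzero coefficients here are all positive, so for u > 0 every term is positive (or zero), and the constant term 8 is strictly positive.
So f is strictly positive on (-2, -1); no root exists in the interval.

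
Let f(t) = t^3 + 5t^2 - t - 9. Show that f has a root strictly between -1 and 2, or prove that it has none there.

f(-1) = -4 and f(2) = 17, which have opposite signs.
Since f is a polynomial it is continuous on [-1, 2].
By the Intermediate Value Theorem f must vanish at some point of (-1, 2).

Yes, f has a root in the interval.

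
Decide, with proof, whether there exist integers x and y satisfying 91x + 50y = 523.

91 and 50 are coprime, so 91x + 50y ranges over all of ℤ.
Run the Euclidean algorithm on 91 and 50: 91 = 1·50 + 41, 50 = 1·41 + 9, 41 = 4·9 + 5, 9 = 1·5 + 4, 5 = 1·4 + 1, 4 = 4·1 + 0.
Working back up the chain: 1 = 5 − 1·4 = 5 − (9 − 1·5) = −9 + 2·5 = −9 + 2·(41 − 4·9) = 2·41 − 9·9 = 2·41 − 9·(50 − 1·41) = −9·50 + 11·41 = −9·50 + 11·(91 − 1·50) = 11·91 − 20·50. So 91·11 + 50·(-20) = 1.
Multiplying through by 523: x = 11·523 = 5753, y = (-20)·523 = -10460 is a solution.
The general solution is x = 5753 + 50k, y = -10460 − 91k; taking k = -115 gives the smaller pair x = 3, y = 5.
Indeed 91·3 + 50·5 = 273 + 250 = 523.

x = 3, y = 5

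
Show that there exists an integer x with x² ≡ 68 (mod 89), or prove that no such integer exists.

x = 54

Take x = 54. Then 54² = 2916 = 32·89 + 68, so 54² ≡ 68 (mod 89).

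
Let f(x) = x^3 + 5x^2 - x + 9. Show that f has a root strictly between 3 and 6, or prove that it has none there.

f has no root in that interval.

The endpoint values f(3) = 78 and f(6) = 399 are both positive. Claim: f(x) > 0 for every x in (3, 6).
Shift to the endpoint 3: with x = 3 + u (0 < u < 3), one computes f(3 + u) = u^3 + 14u^2 + 56u + 78.
All 4 nonzero coefficients of this polynomial in u are positive; hence for u > 0 the value is a sum of positive terms (the constant 78 among them).
Therefore f(x) > 0 throughout (3, 6), and f has no zero there.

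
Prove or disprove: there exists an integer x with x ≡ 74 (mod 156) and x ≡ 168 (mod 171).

No such integer exists.

Reduce both congruences modulo 3, which divides 156 and 171: they say x ≡ 74 (mod 3) and x ≡ 168 (mod 3).
However 74 ≡ 2 and 168 ≡ 0 (mod 3), and 2 ≠ 0.
So no integer satisfies both congruences.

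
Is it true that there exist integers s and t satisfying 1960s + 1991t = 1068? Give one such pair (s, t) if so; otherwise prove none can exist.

s = 94, t = -92

1960 and 1991 are coprime, so 1960s + 1991t ranges over all of ℤ.
Dividing repeatedly: 1991 = 1·1960 + 31, 1960 = 63·31 + 7, 31 = 4·7 + 3, 7 = 2·3 + 1, 3 = 3·1 + 0.
Working back up the chain: 1 = 7 − 2·3 = 7 − 2·(31 − 4·7) = −2·31 + 9·7 = −2·31 + 9·(1960 − 63·31) = 9·1960 − 569·31 = 9·1960 − 569·(1991 − 1·1960) = −569·1991 + 578·1960. So 1960·578 + 1991·(-569) = 1.
Scaling by 1068 gives the particular solution (s, t) = (617304, -607692).
Subtracting 310·1991 from s and adding 310·1960 to t gives the tidier solution (94, -92).
Indeed 1960·94 + 1991·(-92) = 184240 − 183172 = 1068.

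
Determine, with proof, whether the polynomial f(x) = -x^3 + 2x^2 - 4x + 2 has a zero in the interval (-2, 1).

f(-2) = 26 and f(1) = -1, which have opposite signs.
As a polynomial, f is continuous on every closed interval.
By the Intermediate Value Theorem, f takes the value 0 somewhere in the open interval.

Yes, f has a root in the interval.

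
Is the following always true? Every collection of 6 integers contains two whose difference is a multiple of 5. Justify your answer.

Partition the integers by their residue mod 5; there are 5 classes.
Placing 6 integers into 5 classes, some class receives at least two — say a and b.
Equal remainders mean a − b ≡ 0 (mod 5), so 5 divides their difference.

Yes.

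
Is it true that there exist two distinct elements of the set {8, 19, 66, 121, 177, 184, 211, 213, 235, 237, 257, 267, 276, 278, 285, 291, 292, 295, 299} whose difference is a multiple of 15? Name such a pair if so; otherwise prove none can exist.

8 and 278 are such a pair.

Reduce each element mod 15: 8↦8, 19↦4, 66↦6, 121↦1, 177↦12, 184↦4, 211↦1, 213↦3, 235↦10, 237↦12, 257↦2, 267↦12, 276↦6, 278↦8, 285↦0, 291↦6, 292↦7, 295↦10, 299↦14. The residue 8 repeats (at 8 and 278), and 278 − 8 = 270 = 18·15.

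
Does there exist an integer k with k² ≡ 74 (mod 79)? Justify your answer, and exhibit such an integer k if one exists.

No, no such integer exists.

79 is prime, so by Euler's criterion 74 is a square mod 79 iff 74^((79−1)/2) = 74^39 ≡ 1 (mod 79).
Repeated squaring mod 79: 74^2 = 5476 ≡ 25; 74^4 ≡ 25² = 625 ≡ 72; 74^8 ≡ 72² = 5184 ≡ 49; 74^16 ≡ 49² = 2401 ≡ 31; 74^32 ≡ 31² = 961 ≡ 13.
Since 39 = 32 + 4 + 2 + 1, 74^39 ≡ 13 · 72 · 25 · 74; multiplying out mod 79: 13·72 = 936 ≡ 67, then 67·25 = 1675 ≡ 16, then 16·74 = 1184 ≡ 78. Thus 74^39 ≡ 78 ≡ −1 (mod 79).
The value −1 means 74 is a non-residue modulo 79, so k² ≡ 74 (mod 79) is impossible.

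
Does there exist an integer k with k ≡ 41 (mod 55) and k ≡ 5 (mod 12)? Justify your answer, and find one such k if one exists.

k = 41

Since 55 and 12 share no common factor, CRT says the pair of congruences has a solution (unique mod 660).
Any solution of the first congruence is k = 41 + 55t; substituting into the second, 55t ≡ 5 − 41 ≡ 0 (mod 12).
55 ≡ 7 (mod 12), so this reads 7t ≡ 0 (mod 12). t = 0 satisfies this.
With t = 0: k = 41 + 55·0 = 41.
Verify: 41 = 0·55 + 41 and 41 = 3·12 + 5. ✓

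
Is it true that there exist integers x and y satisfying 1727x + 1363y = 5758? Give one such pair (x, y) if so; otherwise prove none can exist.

x = 233, y = -291

Since gcd(1727, 1363) = 1, every integer is an integer combination of 1727 and 1363.
Dividing repeatedly: 1727 = 1·1363 + 364, 1363 = 3·364 + 271, 364 = 1·271 + 93, 271 = 2·93 + 85, 93 = 1·85 + 8, 85 = 10·8 + 5, 8 = 1·5 + 3, 5 = 1·3 + 2, 3 = 1·2 + 1, 2 = 2·1 + 0.
Unwinding: 1 = 3 − 1·2 = 3 − (5 − 1·3) = −5 + 2·3 = −5 + 2·(8 − 1·5) = 2·8 − 3·5 = 2·8 − 3·(85 − 10·8) = −3·85 + 32·8 = −3·85 + 32·(93 − 1·85) = 32·93 − 35·85 = 32·93 − 35·(271 − 2·93) = −35·271 + 102·93 = −35·271 + 102·(364 − 1·271) = 102·364 − 137·271 = 102·364 − 137·(1363 − 3·364) = −137·1363 + 513·364 = −137·1363 + 513·(1727 − 1·1363) = 513·1727 − 650·1363, i.e. 1727·513 + 1363·(-650) = 1.
Times 5758: 1727·2953854 + 1363·(-3742700) = 5758, so (2953854, -3742700) solves it.
Shifting by a multiple of (1363, −1727) keeps it a solution: x = 2953854 − 2167·1363 = 233, y = -3742700 + 2167·1727 = -291.
Indeed 1727·233 + 1363·(-291) = 402391 − 396633 = 5758.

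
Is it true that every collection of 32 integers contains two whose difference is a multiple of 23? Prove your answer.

True.

Partition the integers by their residue mod 23; there are 23 classes.
Placing 32 integers into 23 classes, some class receives at least two — say a and b.
Equal remainders mean a − b ≡ 0 (mod 23), so 23 divides their difference.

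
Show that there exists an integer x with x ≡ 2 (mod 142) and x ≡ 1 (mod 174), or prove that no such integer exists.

Both moduli are multiples of 2 = gcd(142, 174), so any solution would satisfy x ≡ 2 and x ≡ 1 modulo 2 simultaneously.
However 2 ≡ 0 and 1 ≡ 1 (mod 2), and 0 ≠ 1.
Therefore no such x exists.

No, no such integer exists.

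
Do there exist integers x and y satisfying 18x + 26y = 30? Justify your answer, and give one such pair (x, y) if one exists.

x = 6, y = -3

gcd(18, 26) = 2, and 2 divides 30, so integer solutions exist.
Dividing through by 2 reduces the equation to 9x + 13y = 15.
Run the Euclidean algorithm on 13 and 9: 13 = 1·9 + 4, 9 = 2·4 + 1, 4 = 4·1 + 0.
Back-substituting, 1 = 9 − 2·4 = 9 − 2·(13 − 1·9) = −2·13 + 3·9; that is, 9·3 + 13·(-2) = 1.
Times 15: 9·45 + 13·(-30) = 15, so (45, -30) solves it.
Subtracting 3·13 from x and adding 3·9 to y gives the tidier solution (6, -3).
Check: 18·6 + 26·(-3) = 108 − 78 = 30. ✓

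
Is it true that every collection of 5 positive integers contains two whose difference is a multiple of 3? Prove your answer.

Partition the integers by their residue mod 3; there are 3 classes.
With 5 integers and only 3 classes, the pigeonhole principle forces two of them, say a and b, into the same class.
Then a ≡ b (mod 3), i.e. 3 ∣ (a − b).

Yes, this is always true.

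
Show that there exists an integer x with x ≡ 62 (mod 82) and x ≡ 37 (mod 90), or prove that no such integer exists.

Both moduli are multiples of 2 = gcd(82, 90), so any solution would satisfy x ≡ 62 and x ≡ 37 modulo 2 simultaneously.
These are incompatible: 62 − 37 = 25 is not divisible by 2.
So no integer satisfies both congruences.

No such integer exists.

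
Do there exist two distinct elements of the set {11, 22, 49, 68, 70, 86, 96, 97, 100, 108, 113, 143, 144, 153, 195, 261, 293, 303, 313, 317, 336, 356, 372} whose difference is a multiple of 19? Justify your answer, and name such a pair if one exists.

Reduce each element mod 19: 11↦11, 22↦3, 49↦11, 68↦11, 70↦13, 86↦10, 96↦1, 97↦2, 100↦5, 108↦13, 113↦18, 143↦10, 144↦11, 153↦1, 195↦5, 261↦14, 293↦8, 303↦18, 313↦9, 317↦13, 336↦13, 356↦14, 372↦11. The residue 11 repeats (at 11 and 49), and 49 − 11 = 38 = 2·19.

11 and 49 are such a pair.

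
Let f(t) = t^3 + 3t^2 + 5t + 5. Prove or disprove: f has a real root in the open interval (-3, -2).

No.

Evaluate at the endpoints: f(-3) = -10, f(-2) = -1 — same sign (negative).
f'(t) = 3t^2 + 6t + 5 has discriminant 6² − 4·3·5 = -24 < 0, so f' has no real roots and is positive for every real t.
So f is strictly increasing; between -3 and -2 its values lie between f(-3) = -10 and f(-2) = -1, all negative. Therefore f has no root in (-3, -2).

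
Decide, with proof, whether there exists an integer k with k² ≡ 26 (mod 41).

Apply Euler's criterion with the prime 41: 26 is a quadratic residue iff 26^20 ≡ 1 (mod 41), and a non-residue iff it is ≡ −1.
Repeated squaring mod 41: 26^2 = 676 ≡ 20; 26^4 ≡ 20² = 400 ≡ 31; 26^8 ≡ 31² = 961 ≡ 18; 26^16 ≡ 18² = 324 ≡ 37.
Since 20 = 16 + 4, 26^20 ≡ 37 · 31; multiplying out mod 41: 37·31 = 1147 ≡ 40. Thus 26^20 ≡ 40 ≡ −1 (mod 41).
The value −1 means 26 is a non-residue modulo 41, so k² ≡ 26 (mod 41) is impossible.

No, no such integer exists.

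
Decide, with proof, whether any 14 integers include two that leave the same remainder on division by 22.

No, the set {93, 94, 95, 96, 97, 98, 99, 100, 101, 102, 103, 104, 105, 106} is a counterexample.

Take the 14 consecutive integers 93, 94, …, 106: their residues mod 22 are all distinct because 14 ≤ 22.
So no two of them leave the same remainder on division by 22; the claim fails for this set.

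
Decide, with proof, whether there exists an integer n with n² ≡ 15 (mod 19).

No such integer exists.

Computing n² mod 19 for n = 0, 1, …, 9 (enough, by the symmetry n ↦ 19 − n) gives 0, 1, 4, 9, 16, 6, 17, 11, 7, 5.
The set of squares mod 19 is therefore {0, 1, 4, 5, 6, 7, 9, 11, 16, 17}, which does not contain 15.
Hence no integer n has n² ≡ 15 (mod 19).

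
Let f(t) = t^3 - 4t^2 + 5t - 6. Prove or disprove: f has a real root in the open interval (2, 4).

f(2) = -4 and f(4) = 14, which have opposite signs.
As a polynomial, f is continuous on every closed interval.
By the Intermediate Value Theorem, f takes the value 0 somewhere in the open interval.

Yes, f has a root in the interval.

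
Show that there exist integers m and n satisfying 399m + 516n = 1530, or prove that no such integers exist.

Every value of 399m + 516n is a multiple of gcd(399, 516) = 3; since 3 ∣ 1530, solutions exist.
Dividing through by 3 reduces the equation to 133m + 172n = 510.
Dividing repeatedly: 172 = 1·133 + 39, 133 = 3·39 + 16, 39 = 2·16 + 7, 16 = 2·7 + 2, 7 = 3·2 + 1, 2 = 2·1 + 0.
Working back up the chain: 1 = 7 − 3·2 = 7 − 3·(16 − 2·7) = −3·16 + 7·7 = −3·16 + 7·(39 − 2·16) = 7·39 − 17·16 = 7·39 − 17·(133 − 3·39) = −17·133 + 58·39 = −17·133 + 58·(172 − 1·133) = 58·172 − 75·133. So 133·(-75) + 172·58 = 1.
Multiplying through by 510: m = (-75)·510 = -38250, n = 58·510 = 29580 is a solution.
Shifting by a multiple of (172, −133) keeps it a solution: m = -38250 + 223·172 = 106, n = 29580 − 223·133 = -79.
Check: 399·106 + 516·(-79) = 42294 − 40764 = 1530. ✓

m = 106, n = -79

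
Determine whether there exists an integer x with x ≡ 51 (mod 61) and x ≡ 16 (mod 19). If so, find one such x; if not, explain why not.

gcd(61, 19) = 1, so the Chinese Remainder Theorem guarantees exactly one residue class mod 1159 satisfying both.
Any solution of the first congruence is x = 51 + 61t; substituting into the second, 61t ≡ 16 − 51 ≡ 3 (mod 19).
61 ≡ 4 (mod 19), so this reads 4t ≡ 3 (mod 19). To invert 4 modulo 19: 19 = 4·4 + 3, 4 = 1·3 + 1, 3 = 3·1 + 0, and unwinding, 1 = 4 − 1·3 = 4 − (19 − 4·4) = −19 + 5·4. Thus 4⁻¹ ≡ 5 (mod 19).
Multiplying by 5: t ≡ 5·3 = 15 (mod 19).
Taking t = 15 gives x = 51 + 61·15 = 966.
Check: 966 mod 61 = 51, 966 mod 19 = 16. ✓

x = 966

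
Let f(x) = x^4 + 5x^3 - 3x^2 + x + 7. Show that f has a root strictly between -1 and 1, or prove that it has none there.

f(-1) = -1 and f(1) = 11, which have opposite signs.
Since f is a polynomial it is continuous on [-1, 1].
By the Intermediate Value Theorem f must vanish at some point of (-1, 1).

Yes, f has a root in the interval.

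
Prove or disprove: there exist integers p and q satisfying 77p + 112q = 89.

There are no such integers.

Any value of 77p + 112q is a multiple of gcd(77, 112) = 7.
However 89 leaves remainder 5 on division by 7.
Hence no integers p, q satisfy the equation.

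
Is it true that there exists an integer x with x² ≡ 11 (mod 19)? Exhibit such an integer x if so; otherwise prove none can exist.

x = 12

Take x = 12. Then 12² = 144 = 7·19 + 11, so 12² ≡ 11 (mod 19).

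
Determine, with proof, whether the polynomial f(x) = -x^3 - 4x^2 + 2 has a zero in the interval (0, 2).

f(0) = 2 and f(2) = -22, which have opposite signs.
As a polynomial, f is continuous on every closed interval.
By the Intermediate Value Theorem, f takes the value 0 somewhere in the open interval.

Such a root exists.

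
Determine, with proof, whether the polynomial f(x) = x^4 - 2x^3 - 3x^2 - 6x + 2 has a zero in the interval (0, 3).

Yes, f has a root in the interval.

f(0) = 2 and f(3) = -16, which have opposite signs.
Since f is a polynomial it is continuous on [0, 3].
By the Intermediate Value Theorem, f takes the value 0 somewhere in the open interval.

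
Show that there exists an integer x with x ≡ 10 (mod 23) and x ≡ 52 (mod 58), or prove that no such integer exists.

x = 516

Since 23 and 58 share no common factor, CRT says the pair of congruences has a solution (unique mod 1334).
Any solution of the first congruence is x = 10 + 23t; substituting into the second, 23t ≡ 52 − 10 ≡ 42 (mod 58).
Since 23·53 = 1219 = 21·58 + 1, the inverse of 23 mod 58 is 53.
Therefore t ≡ 53·42 = 2226 ≡ 22 (mod 58).
With t = 22: x = 10 + 23·22 = 516.
Check: 516 mod 23 = 10, 516 mod 58 = 52. ✓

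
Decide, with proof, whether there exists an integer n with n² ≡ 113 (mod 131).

Take n = 47. Then 47² = 2209 = 16·131 + 113, so 47² ≡ 113 (mod 131).

n = 47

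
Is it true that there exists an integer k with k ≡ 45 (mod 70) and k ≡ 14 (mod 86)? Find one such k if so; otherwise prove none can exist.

There is no such integer.

Reduce both congruences modulo 2, which divides 70 and 86: they say k ≡ 45 (mod 2) and k ≡ 14 (mod 2).
These are incompatible: 45 − 14 = 31 is not divisible by 2.
So no integer satisfies both congruences.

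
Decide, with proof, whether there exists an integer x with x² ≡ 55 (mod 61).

Apply Euler's criterion with the prime 61: 55 is a quadratic residue iff 55^30 ≡ 1 (mod 61), and a non-residue iff it is ≡ −1.
Squaring successively (mod 61): 55^2 = 3025 ≡ 36; 55^4 ≡ 36² = 1296 ≡ 15; 55^8 ≡ 15² = 225 ≡ 42; 55^16 ≡ 42² = 1764 ≡ 56.
Since 30 = 16 + 8 + 4 + 2, 55^30 ≡ 56 · 42 · 15 · 36; multiplying out mod 61: 56·42 = 2352 ≡ 34, then 34·15 = 510 ≡ 22, then 22·36 = 792 ≡ 60. Thus 55^30 ≡ 60 ≡ −1 (mod 61).
The value −1 means 55 is a non-residue modulo 61, so x² ≡ 55 (mod 61) is impossible.

No, no such integer exists.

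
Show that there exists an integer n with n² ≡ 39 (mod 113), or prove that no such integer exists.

No such integer exists.

Apply Euler's criterion with the prime 113: 39 is a quadratic residue iff 39^56 ≡ 1 (mod 113), and a non-residue iff it is ≡ −1.
Repeated squaring mod 113: 39^2 = 1521 ≡ 52; 39^4 ≡ 52² = 2704 ≡ 105; 39^8 ≡ 105² = 11025 ≡ 64; 39^16 ≡ 64² = 4096 ≡ 28; 39^32 ≡ 28² = 784 ≡ 106.
Since 56 = 32 + 16 + 8, 39^56 ≡ 106 · 28 · 64; multiplying out mod 113: 106·28 = 2968 ≡ 30, then 30·64 = 1920 ≡ 112. Thus 39^56 ≡ 112 ≡ −1 (mod 113).
The value −1 means 39 is a non-residue modulo 113, so n² ≡ 39 (mod 113) is impossible.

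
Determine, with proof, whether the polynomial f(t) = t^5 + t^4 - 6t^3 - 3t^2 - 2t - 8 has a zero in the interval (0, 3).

Such a root exists.

f(0) = -8 and f(3) = 121, which have opposite signs.
Since f is a polynomial it is continuous on [0, 3].
By the Intermediate Value Theorem, f takes the value 0 somewhere in the open interval.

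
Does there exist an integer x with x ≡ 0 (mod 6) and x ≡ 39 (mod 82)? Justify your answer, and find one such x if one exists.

gcd(6, 82) = 2. If x ≡ 0 (mod 6) and x ≡ 39 (mod 82), then x ≡ 0 (mod 2) and x ≡ 39 (mod 2).
These are incompatible: 0 − 39 = -39 is not divisible by 2.
Therefore no such x exists.

No such integer exists.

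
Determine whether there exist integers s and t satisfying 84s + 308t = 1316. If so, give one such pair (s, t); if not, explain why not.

s = 1, t = 4

gcd(84, 308) = 28, and 28 divides 1316, so integer solutions exist.
Dividing through by 28 reduces the equation to 3s + 11t = 47.
Euclidean algorithm: 11 = 3·3 + 2, 3 = 1·2 + 1, 2 = 2·1 + 0.
Working back up the chain: 1 = 3 − 1·2 = 3 − (11 − 3·3) = −11 + 4·3. So 3·4 + 11·(-1) = 1.
Scaling by 47 gives the particular solution (s, t) = (188, -47).
Shifting by a multiple of (11, −3) keeps it a solution: s = 188 − 17·11 = 1, t = -47 + 17·3 = 4.
Indeed 84·1 + 308·4 = 84 + 1232 = 1316.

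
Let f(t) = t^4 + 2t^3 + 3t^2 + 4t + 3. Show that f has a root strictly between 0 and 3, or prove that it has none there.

No such root exists.

f(0) = 3 and f(3) = 177, both positive, so a sign-change argument is unavailable; we show f keeps this sign on the whole interval.
Every nonzero coefficient of f(t) = t^4 + 2t^3 + 3t^2 + 4t + 3 is positive; for t > 0 each term then has that sign, and the constant term 3 is strictly positive.
Therefore f(t) > 0 throughout (0, 3), and f has no zero there.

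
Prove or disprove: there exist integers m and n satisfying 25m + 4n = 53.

m = 1, n = 7

25 and 4 are coprime, so 25m + 4n ranges over all of ℤ.
Euclidean algorithm: 25 = 6·4 + 1, 4 = 4·1 + 0.
Back-substituting, 1 = 25 − 6·4; that is, 25·1 + 4·(-6) = 1.
Times 53: 25·53 + 4·(-318) = 53, so (53, -318) solves it.
The general solution is m = 53 + 4k, n = -318 − 25k; taking k = -13 gives the smaller pair m = 1, n = 7.
Check: 25·1 + 4·7 = 25 + 28 = 53. ✓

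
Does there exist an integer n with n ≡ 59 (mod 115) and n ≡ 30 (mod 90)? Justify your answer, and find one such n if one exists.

No such integer exists.

Reduce both congruences modulo 5, which divides 115 and 90: they say n ≡ 59 (mod 5) and n ≡ 30 (mod 5).
But 59 mod 5 = 4 while 30 mod 5 = 0, a contradiction.
Hence the system has no solution.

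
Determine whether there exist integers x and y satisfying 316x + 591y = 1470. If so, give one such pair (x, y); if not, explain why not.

x = 360, y = -190

Since gcd(316, 591) = 1, every integer is an integer combination of 316 and 591.
Run the Euclidean algorithm on 591 and 316: 591 = 1·316 + 275, 316 = 1·275 + 41, 275 = 6·41 + 29, 41 = 1·29 + 12, 29 = 2·12 + 5, 12 = 2·5 + 2, 5 = 2·2 + 1, 2 = 2·1 + 0.
Unwinding: 1 = 5 − 2·2 = 5 − 2·(12 − 2·5) = −2·12 + 5·5 = −2·12 + 5·(29 − 2·12) = 5·29 − 12·12 = 5·29 − 12·(41 − 1·29) = −12·41 + 17·29 = −12·41 + 17·(275 − 6·41) = 17·275 − 114·41 = 17·275 − 114·(316 − 1·275) = −114·316 + 131·275 = −114·316 + 131·(591 − 1·316) = 131·591 − 245·316, i.e. 316·(-245) + 591·131 = 1.
Times 1470: 316·(-360150) + 591·192570 = 1470, so (-360150, 192570) solves it.
Adding 610·591 to x and subtracting 610·316 from y gives the tidier solution (360, -190).
Indeed 316·360 + 591·(-190) = 113760 − 112290 = 1470.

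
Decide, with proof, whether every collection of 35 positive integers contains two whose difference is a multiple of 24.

Yes.

There are exactly 24 possible remainders on division by 24.
Placing 35 integers into 24 classes, some class receives at least two — say a and b.
Equal remainders mean a − b ≡ 0 (mod 24), so 24 divides their difference.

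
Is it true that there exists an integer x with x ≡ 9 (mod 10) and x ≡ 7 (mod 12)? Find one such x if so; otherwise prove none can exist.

gcd(10, 12) = 2. A simultaneous solution exists iff 9 ≡ 7 (mod 2); here 9 mod 2 = 1 = 7 mod 2, so it does.
Step through x = 9, 9 + 10, 9 + 2·10, …: the values 9, 19 reduce mod 12 to 9, 7. The value 19 hits 7.
Verify: 19 = 1·10 + 9 and 19 = 1·12 + 7. ✓

x = 19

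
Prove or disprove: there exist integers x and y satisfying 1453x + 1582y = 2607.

Since gcd(1453, 1582) = 1, every integer is an integer combination of 1453 and 1582.
Dividing repeatedly: 1582 = 1·1453 + 129, 1453 = 11·129 + 34, 129 = 3·34 + 27, 34 = 1·27 + 7, 27 = 3·7 + 6, 7 = 1·6 + 1, 6 = 6·1 + 0.
Back-substituting, 1 = 7 − 1·6 = 7 − (27 − 3·7) = −27 + 4·7 = −27 + 4·(34 − 1·27) = 4·34 − 5·27 = 4·34 − 5·(129 − 3·34) = −5·129 + 19·34 = −5·129 + 19·(1453 − 11·129) = 19·1453 − 214·129 = 19·1453 − 214·(1582 − 1·1453) = −214·1582 + 233·1453; that is, 1453·233 + 1582·(-214) = 1.
Multiplying through by 2607: x = 233·2607 = 607431, y = (-214)·2607 = -557898 is a solution.
Shifting by a multiple of (1582, −1453) keeps it a solution: x = 607431 − 383·1582 = 1525, y = -557898 + 383·1453 = -1399.
Indeed 1453·1525 + 1582·(-1399) = 2215825 − 2213218 = 2607.

x = 1525, y = -1399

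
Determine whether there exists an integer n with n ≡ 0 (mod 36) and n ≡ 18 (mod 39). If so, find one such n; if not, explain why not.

Here gcd(36, 39) = 3, and both 0 and 18 leave remainder 0 mod 3, so the system is consistent.
Step through n = 0, 0 + 36, 0 + 2·36, …: the values 0, 36, 72, 108, 144, 180, 216, 252 reduce mod 39 to 0, 36, 33, 30, 27, 24, 21, 18. The value 252 hits 18.
Verify: 252 = 7·36 + 0 and 252 = 6·39 + 18. ✓

n = 252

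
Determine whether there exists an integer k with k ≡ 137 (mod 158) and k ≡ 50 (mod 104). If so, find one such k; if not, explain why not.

Reduce both congruences modulo 2, which divides 158 and 104: they say k ≡ 137 (mod 2) and k ≡ 50 (mod 2).
However 137 ≡ 1 and 50 ≡ 0 (mod 2), and 1 ≠ 0.
Therefore no such k exists.

No such integer exists.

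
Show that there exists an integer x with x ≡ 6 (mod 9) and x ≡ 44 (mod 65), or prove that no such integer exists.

x = 564

Since 9 and 65 share no common factor, CRT says the pair of congruences has a solution (unique mod 585).
Write x = 6 + 9t and require 6 + 9t ≡ 44 (mod 65), i.e. 9t ≡ 38 (mod 65).
Since 9·29 = 261 = 4·65 + 1, the inverse of 9 mod 65 is 29.
Therefore t ≡ 29·38 = 1102 ≡ 62 (mod 65).
Taking t = 62 gives x = 6 + 9·62 = 564.
Indeed 564 ≡ 6 (mod 9) and 564 ≡ 44 (mod 65).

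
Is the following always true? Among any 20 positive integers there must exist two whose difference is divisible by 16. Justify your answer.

Yes.

There are exactly 16 possible remainders on division by 16.
With 20 integers and only 16 classes, the pigeonhole principle forces two of them, say a and b, into the same class.
Their difference a − b is then a multiple of 16.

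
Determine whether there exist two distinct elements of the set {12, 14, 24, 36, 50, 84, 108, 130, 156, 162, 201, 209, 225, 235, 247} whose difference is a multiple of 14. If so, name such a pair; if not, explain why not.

Both 14 and 84 leave remainder 0 on division by 14; their difference 70 = 5·14 is a multiple of 14.

Yes: 14 and 84.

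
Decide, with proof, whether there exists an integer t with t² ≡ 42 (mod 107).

t = 91 works: 91² = 8281, and 8281 − 42 = 8239 = 77·107.

t = 91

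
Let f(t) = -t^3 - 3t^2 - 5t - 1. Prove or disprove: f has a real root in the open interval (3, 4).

Evaluate at the endpoints: f(3) = -70, f(4) = -133 — same sign (negative).
f'(t) = -3t^2 - 6t - 5 has discriminant (-6)² − 4·(-3)·(-5) = -24 < 0, so f' has no real roots and is negative for every real t.
So f is strictly decreasing; between 3 and 4 its values lie between f(3) = -70 and f(4) = -133, all negative. Therefore f has no root in (3, 4).

No.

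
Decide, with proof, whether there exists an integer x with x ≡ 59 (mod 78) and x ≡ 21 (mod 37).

x = 761

The moduli 78 and 37 are coprime, so by the Chinese Remainder Theorem a unique solution modulo 2886 exists.
Any solution of the first congruence is x = 59 + 78t; substituting into the second, 78t ≡ 21 − 59 ≡ 36 (mod 37).
78 ≡ 4 (mod 37), so this reads 4t ≡ 36 (mod 37). Since 4·28 = 112 = 3·37 + 1, the inverse of 4 mod 37 is 28.
Multiplying by 28: t ≡ 28·36 = 1008 ≡ 9 (mod 37).
Taking t = 9 gives x = 59 + 78·9 = 761.
Verify: 761 = 9·78 + 59 and 761 = 20·37 + 21. ✓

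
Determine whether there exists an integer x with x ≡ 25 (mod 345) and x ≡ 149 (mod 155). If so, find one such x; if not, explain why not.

No, no such integer exists.

Both moduli are multiples of 5 = gcd(345, 155), so any solution would satisfy x ≡ 25 and x ≡ 149 modulo 5 simultaneously.
However 25 ≡ 0 and 149 ≡ 4 (mod 5), and 0 ≠ 4.
Therefore no such x exists.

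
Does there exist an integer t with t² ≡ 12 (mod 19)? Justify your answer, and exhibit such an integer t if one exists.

There is no such integer.

Squares mod 19 repeat after t = 9 (as (−t)² = t²); for t = 0..9 they are 0, 1, 4, 9, 16, 6, 17, 11, 7, 5.
The set of squares mod 19 is therefore {0, 1, 4, 5, 6, 7, 9, 11, 16, 17}, which does not contain 12.
Hence no integer t has t² ≡ 12 (mod 19).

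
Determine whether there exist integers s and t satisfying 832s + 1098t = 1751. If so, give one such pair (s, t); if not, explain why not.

Any value of 832s + 1098t is a multiple of gcd(832, 1098) = 2.
But 1751 = 2·875 + 1, so 2 ∤ 1751.
Therefore 832s + 1098t = 1751 has no solution in integers.

There are no such integers.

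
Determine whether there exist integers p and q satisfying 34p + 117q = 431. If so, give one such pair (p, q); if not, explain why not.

Since gcd(34, 117) = 1, every integer is an integer combination of 34 and 117.
Euclidean algorithm: 117 = 3·34 + 15, 34 = 2·15 + 4, 15 = 3·4 + 3, 4 = 1·3 + 1, 3 = 3·1 + 0.
Working back up the chain: 1 = 4 − 1·3 = 4 − (15 − 3·4) = −15 + 4·4 = −15 + 4·(34 − 2·15) = 4·34 − 9·15 = 4·34 − 9·(117 − 3·34) = −9·117 + 31·34. So 34·31 + 117·(-9) = 1.
Multiplying through by 431: p = 31·431 = 13361, q = (-9)·431 = -3879 is a solution.
The general solution is p = 13361 + 117k, q = -3879 − 34k; taking k = -114 gives the smaller pair p = 23, q = -3.
Check: 34·23 + 117·(-3) = 782 − 351 = 431. ✓

p = 23, q = -3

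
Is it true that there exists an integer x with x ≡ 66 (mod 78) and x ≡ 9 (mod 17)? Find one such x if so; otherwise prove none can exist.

x = 1080

Since 78 and 17 share no common factor, CRT says the pair of congruences has a solution (unique mod 1326).
Write x = 66 + 78t and require 66 + 78t ≡ 9 (mod 17), i.e. 78t ≡ 11 (mod 17).
78 ≡ 10 (mod 17), so this reads 10t ≡ 11 (mod 17). To invert 10 modulo 17: 17 = 1·10 + 7, 10 = 1·7 + 3, 7 = 2·3 + 1, 3 = 3·1 + 0, and unwinding, 1 = 7 − 2·3 = 7 − 2·(10 − 1·7) = −2·10 + 3·7 = −2·10 + 3·(17 − 1·10) = 3·17 − 5·10. Thus 10⁻¹ ≡ -5 ≡ 12 (mod 17).
Therefore t ≡ 12·11 = 132 ≡ 13 (mod 17).
With t = 13: x = 66 + 78·13 = 1080.
Verify: 1080 = 13·78 + 66 and 1080 = 63·17 + 9. ✓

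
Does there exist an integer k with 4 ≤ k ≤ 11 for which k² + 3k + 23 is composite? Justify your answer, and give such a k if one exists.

k = 7

At k = 7: 7² + 3·7 + 23 = 93 = 3·31, which is composite.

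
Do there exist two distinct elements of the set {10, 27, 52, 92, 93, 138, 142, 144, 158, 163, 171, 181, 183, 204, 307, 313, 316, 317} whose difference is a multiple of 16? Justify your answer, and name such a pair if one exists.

Yes: 10 and 138.

10 mod 16 = 10 and 138 mod 16 = 10, so 138 − 10 = 128 = 8·16.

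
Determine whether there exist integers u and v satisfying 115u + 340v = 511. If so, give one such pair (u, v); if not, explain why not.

No, no such integers exist.

gcd(115, 340) = 5, so every integer of the form 115u + 340v is a multiple of 5.
But 511 is not a multiple of 5 (it leaves remainder 1).
So the equation is unsolvable over ℤ.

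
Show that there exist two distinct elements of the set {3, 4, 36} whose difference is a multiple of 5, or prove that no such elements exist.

Two integers differ by a multiple of 5 exactly when they have the same residue mod 5. The residues are 3↦3, 4↦4, 36↦1.
These 3 residues are pairwise different, hence no difference of two elements is divisible by 5.

No such pair exists.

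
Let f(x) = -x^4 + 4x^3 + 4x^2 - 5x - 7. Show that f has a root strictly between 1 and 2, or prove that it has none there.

Yes, f has a root in the interval.

f(1) = -5 and f(2) = 15, which have opposite signs.
Since f is a polynomial it is continuous on [1, 2].
By the Intermediate Value Theorem f must vanish at some point of (1, 2).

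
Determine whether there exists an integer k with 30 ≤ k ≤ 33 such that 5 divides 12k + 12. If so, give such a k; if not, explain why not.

No such integer k in that range exists.

For k = 30, 31, 32, 33 the values of 12k + 12 modulo 5 are 2, 4, 1, 3 respectively.
The residue 0 does not occur, so no k in [30, 33] makes 12k + 12 a multiple of 5.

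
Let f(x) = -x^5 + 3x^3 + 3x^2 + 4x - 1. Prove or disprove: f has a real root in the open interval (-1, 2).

Yes, f has a root in the interval.

f(-1) = -4 and f(2) = 11, which have opposite signs.
As a polynomial, f is continuous on every closed interval.
By the Intermediate Value Theorem, f takes the value 0 somewhere in the open interval.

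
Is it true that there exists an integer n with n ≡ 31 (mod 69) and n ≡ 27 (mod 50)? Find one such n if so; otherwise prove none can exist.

Since 69 and 50 share no common factor, CRT says the pair of congruences has a solution (unique mod 3450).
Write n = 31 + 69t and require 31 + 69t ≡ 27 (mod 50), i.e. 69t ≡ 46 (mod 50).
69 ≡ 19 (mod 50), so this reads 19t ≡ 46 (mod 50). To invert 19 modulo 50: 50 = 2·19 + 12, 19 = 1·12 + 7, 12 = 1·7 + 5, 7 = 1·5 + 2, 5 = 2·2 + 1, 2 = 2·1 + 0, and unwinding, 1 = 5 − 2·2 = 5 − 2·(7 − 1·5) = −2·7 + 3·5 = −2·7 + 3·(12 − 1·7) = 3·12 − 5·7 = 3·12 − 5·(19 − 1·12) = −5·19 + 8·12 = −5·19 + 8·(50 − 2·19) = 8·50 − 21·19. Thus 19⁻¹ ≡ -21 ≡ 29 (mod 50).
Multiplying by 29: t ≡ 29·46 = 1334 ≡ 34 (mod 50).
With t = 34: n = 31 + 69·34 = 2377.
Indeed 2377 ≡ 31 (mod 69) and 2377 ≡ 27 (mod 50).

n = 2377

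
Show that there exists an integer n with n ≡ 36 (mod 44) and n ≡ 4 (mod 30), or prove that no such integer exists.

n = 124

Here gcd(44, 30) = 2, and both 36 and 4 leave remainder 0 mod 2, so the system is consistent.
The integers ≡ 36 (mod 44) are 36, 80, 124, …; their remainders mod 30 are 6, 20, 4, so n = 124 is the first that is ≡ 4 (mod 30).
Check: 124 mod 44 = 36, 124 mod 30 = 4. ✓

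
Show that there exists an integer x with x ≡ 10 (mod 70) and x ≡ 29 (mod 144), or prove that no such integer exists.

gcd(70, 144) = 2. If x ≡ 10 (mod 70) and x ≡ 29 (mod 144), then x ≡ 10 (mod 2) and x ≡ 29 (mod 2).
These are incompatible: 10 − 29 = -19 is not divisible by 2.
Therefore no such x exists.

No, no such integer exists.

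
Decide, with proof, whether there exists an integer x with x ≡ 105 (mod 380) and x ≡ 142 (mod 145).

Reduce both congruences modulo 5, which divides 380 and 145: they say x ≡ 105 (mod 5) and x ≡ 142 (mod 5).
These are incompatible: 105 − 142 = -37 is not divisible by 5.
So no integer satisfies both congruences.

There is no such integer.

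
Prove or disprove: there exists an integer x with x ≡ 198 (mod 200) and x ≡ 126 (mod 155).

No, no such integer exists.

Reduce both congruences modulo 5, which divides 200 and 155: they say x ≡ 198 (mod 5) and x ≡ 126 (mod 5).
However 198 ≡ 3 and 126 ≡ 1 (mod 5), and 3 ≠ 1.
So no integer satisfies both congruences.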